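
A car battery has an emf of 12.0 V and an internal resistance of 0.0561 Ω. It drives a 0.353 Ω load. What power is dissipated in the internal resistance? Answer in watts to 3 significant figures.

48.3 W

r is in series with the load, so it carries the full circuit current — the loss in it is I²r.
I = ε / (r + R) = 12.0 / (0.0561 + 0.353) = 29.33 A
P_int = I² r = (29.33)² × 0.0561 = 48.27 W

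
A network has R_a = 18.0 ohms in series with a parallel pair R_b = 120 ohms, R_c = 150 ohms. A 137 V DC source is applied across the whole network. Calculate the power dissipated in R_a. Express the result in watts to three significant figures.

Collapse R_b‖R_c to a single equivalent, reducing the network to two series elements.
R_p = (120×150)/(120+150) = 66.67 Ω
R_total = 18.0 + 66.67 = 84.67 Ω
I = V / R_total = 137 / 84.67 = 1.618 A
R_a carries the full series current, so P = I²R.
P_R_a = (1.618)² × 18.0 = 47.13 W

47.1 W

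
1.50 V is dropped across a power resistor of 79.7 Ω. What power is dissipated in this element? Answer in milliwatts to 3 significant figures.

28.2 mW

Voltage and resistance are given, so P = V²/R is the one-step route.
P = (1.50 V)² / 79.7 Ω = 0.02823 W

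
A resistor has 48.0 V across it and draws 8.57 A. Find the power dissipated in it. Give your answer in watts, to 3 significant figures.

411 W

With V and I both given, power follows immediately from P = V I.
P = 48.0 V × 8.570 A = 411.4 W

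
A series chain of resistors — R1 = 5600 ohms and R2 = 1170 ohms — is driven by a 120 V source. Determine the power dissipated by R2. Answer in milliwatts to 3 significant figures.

368 mW

Every series element carries the same I. Get I from the total resistance, then P = I² × R2.
R_total = 5600 + 1170 = 6770 Ω
I = V / R_total = 120 / 6770 = 0.01773 A
P_R2 = I² × R2 = (0.01773)² × 1170 = 0.3676 W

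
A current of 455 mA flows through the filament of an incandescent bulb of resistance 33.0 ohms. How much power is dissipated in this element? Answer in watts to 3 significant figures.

The current through and the resistance of the element are both given; use P = I²R.
P = (0.4550 A)² × 33.0 Ω = 6.832 W

6.83 W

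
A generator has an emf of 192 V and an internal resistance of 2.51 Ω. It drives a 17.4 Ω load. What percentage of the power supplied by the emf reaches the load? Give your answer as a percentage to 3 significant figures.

Efficiency is P_load / P_total. With a series r and R sharing the same I, P = I²R for each, so η = R/(R+r).
η = R / (R + r) = 17.4 / (17.4 + 2.51) = 0.8739

87.4 %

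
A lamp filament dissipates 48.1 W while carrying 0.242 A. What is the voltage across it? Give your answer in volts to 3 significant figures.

199 V

The two known quantities fix the third via V = P / I.
V = 48.1 / 0.2420 = 198.8 V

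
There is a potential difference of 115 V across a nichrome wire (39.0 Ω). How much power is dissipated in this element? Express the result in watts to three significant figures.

339 W

Voltage and resistance are given, so P = V²/R is the one-step route.
P = (115 V)² / 39.0 Ω = 339.1 W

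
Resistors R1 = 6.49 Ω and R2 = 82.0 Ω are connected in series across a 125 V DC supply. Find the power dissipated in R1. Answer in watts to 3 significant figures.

13.0 W

Since the resistors are in series they all carry the loop current I = V/R_total; the power in any one is I²R.
R_total = 6.49 + 82.0 = 88.49 Ω
I = V / R_total = 125 / 88.49 = 1.413 A
P_R1 = I² × R1 = (1.413)² × 6.49 = 12.95 W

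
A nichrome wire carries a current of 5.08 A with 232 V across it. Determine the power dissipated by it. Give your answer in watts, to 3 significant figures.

1180 W

V and I are known directly — P = V I, no intermediate step needed.
P = 232 V × 5.080 A = 1179 W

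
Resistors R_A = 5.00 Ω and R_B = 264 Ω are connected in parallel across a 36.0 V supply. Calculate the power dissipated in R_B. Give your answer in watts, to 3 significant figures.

Each parallel branch sees the full supply voltage, so P = V²/R applies directly to the target branch.
P_R_B = V² / R_B = (36.0)² / 264 Ω = 4.909 W

4.91 W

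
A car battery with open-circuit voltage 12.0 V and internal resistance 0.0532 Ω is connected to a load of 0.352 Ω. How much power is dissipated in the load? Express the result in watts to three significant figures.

Load and internal resistance form a series loop — compute the loop current, then the load power via I²R.
I = ε / (r + R) = 12.0 / (0.0532 + 0.352) = 29.62 A
P_load = I² R = (29.62)² × 0.352 = 308.7 W

309 W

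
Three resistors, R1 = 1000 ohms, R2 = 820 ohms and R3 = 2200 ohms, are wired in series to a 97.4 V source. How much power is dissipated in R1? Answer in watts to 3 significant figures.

0.587 W

Every series element carries the same I. Get I from the total resistance, then P = I² × R1.
R_total = 1000 + 820 + 2200 = 4020 Ω
I = V / R_total = 97.4 / 4020 = 0.02423 A
P_R1 = I² × R1 = (0.02423)² × 1000 = 0.5870 W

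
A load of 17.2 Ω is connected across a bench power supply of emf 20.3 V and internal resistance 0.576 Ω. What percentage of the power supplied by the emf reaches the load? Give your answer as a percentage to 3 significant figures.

96.8 %

η = P_load/(P_load+P_int) = I²R/(I²R+I²r) = R/(R+r) — the I² cancels for series elements.
η = R / (R + r) = 17.2 / (17.2 + 0.576) = 0.9676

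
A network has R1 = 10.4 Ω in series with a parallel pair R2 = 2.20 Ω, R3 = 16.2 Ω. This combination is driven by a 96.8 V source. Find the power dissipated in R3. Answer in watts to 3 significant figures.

14.3 W

Collapse R2‖R3 to a single equivalent, reducing the network to two series elements.
R_p = (2.20×16.2)/(2.20+16.2) = 1.937 Ω
R_total = 10.4 + 1.937 = 12.34 Ω
I = V / R_total = 96.8 / 12.34 = 7.846 A
Voltage across the parallel pair: V_p = I × R_p = 7.846 × 1.937 = 15.20 V
R3 sees V_p directly, so P = V_p² / R3.
P_R3 = (15.20)² / 16.2 = 14.26 W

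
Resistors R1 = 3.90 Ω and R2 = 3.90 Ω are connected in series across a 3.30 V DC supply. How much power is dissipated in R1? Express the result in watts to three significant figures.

0.698 W

Every series element carries the same I. Get I from the total resistance, then P = I² × R1.
R_total = 3.90 + 3.90 = 7.800 Ω
I = V / R_total = 3.30 / 7.800 = 0.4231 A
P_R1 = I² × R1 = (0.4231)² × 3.90 = 0.6981 W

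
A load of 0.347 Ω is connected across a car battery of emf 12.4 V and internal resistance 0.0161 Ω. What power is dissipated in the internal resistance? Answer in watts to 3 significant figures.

18.8 W

The source's internal resistance is just another series element carrying I; its dissipation is I²r.
I = ε / (r + R) = 12.4 / (0.0161 + 0.347) = 34.15 A
P_int = I² r = (34.15)² × 0.0161 = 18.78 W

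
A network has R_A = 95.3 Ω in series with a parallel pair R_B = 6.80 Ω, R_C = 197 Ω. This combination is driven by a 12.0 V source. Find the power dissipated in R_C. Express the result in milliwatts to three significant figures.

Reduce the parallel pair to R_p first; the network is then a simple series string.
R_p = (6.80×197)/(6.80+197) = 6.573 Ω
R_total = 95.3 + 6.573 = 101.9 Ω
I = V / R_total = 12.0 / 101.9 = 0.1178 A
Voltage across the parallel pair: V_p = I × R_p = 0.1178 × 6.573 = 0.7743 V
R_C is across V_p, so use P = V²/R for that branch.
P_R_C = (0.7743)² / 197 = 0.003043 W

3.04 mW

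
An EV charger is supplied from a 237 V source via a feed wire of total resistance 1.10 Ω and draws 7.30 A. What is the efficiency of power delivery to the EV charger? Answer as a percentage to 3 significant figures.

The feed wire carries the full 7.30 A.
P_line = I² R_line = (7.300)² × 1.10 = 58.62 W
P_source = V I = 237 × 7.300 = 1730 W; P_load = 1671 W
η = P_load / P_source = 1671 / 1730 = 0.9661

96.6 %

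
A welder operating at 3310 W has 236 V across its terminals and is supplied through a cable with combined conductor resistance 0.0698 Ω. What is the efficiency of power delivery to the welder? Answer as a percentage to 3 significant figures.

99.6 %

I = P / V = 3310 / 236 = 14.03 A through the cable.
P_line = I² R_line = (14.03)² × 0.0698 = 13.73 W
P_source = P_load + P_line = 3310 + 13.73 = 3324 W
η = P_load / P_source = 3310 / 3324 = 0.9959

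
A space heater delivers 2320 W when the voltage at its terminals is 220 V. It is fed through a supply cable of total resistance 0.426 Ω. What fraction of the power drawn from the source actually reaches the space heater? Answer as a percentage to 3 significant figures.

I = P / V = 2320 / 220 = 10.55 A through the supply cable.
P_line = I² R_line = (10.55)² × 0.426 = 47.37 W
P_source = P_load + P_line = 2320 + 47.37 = 2367 W
η = P_load / P_source = 2320 / 2367 = 0.9800

98.0 %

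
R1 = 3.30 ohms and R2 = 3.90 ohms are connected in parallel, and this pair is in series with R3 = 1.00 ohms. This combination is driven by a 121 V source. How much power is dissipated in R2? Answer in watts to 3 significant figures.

Collapse the R1‖R2 pair into one equivalent R_p; then R_p and R3 form a series string.
R_p = (3.30×3.90)/(3.30+3.90) = 1.788 Ω
R_total = R_p + 1.00 = 1.788 + 1.00 = 2.788 Ω
I = V / R_total = 121 / 2.788 = 43.41 A
Voltage across the parallel pair: V_p = I × R_p = 43.41 × 1.788 = 77.59 V
R2 sits across V_p; its power is V_p²/R.
P_R2 = (77.59)² / 3.90 = 1544 W

1540 W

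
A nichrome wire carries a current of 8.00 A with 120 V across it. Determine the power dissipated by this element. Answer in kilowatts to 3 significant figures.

0.960 kW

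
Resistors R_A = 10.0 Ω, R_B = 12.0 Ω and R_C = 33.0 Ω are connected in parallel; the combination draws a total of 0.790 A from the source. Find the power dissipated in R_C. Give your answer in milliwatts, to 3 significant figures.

We need the common branch voltage; get it from I_total × R_eq, then P = V²/R for the branch.
1/R_eq = 1/10.0 + 1/12.0 + 1/33.0 ⇒ R_eq = 4.681 Ω
V = I_total × R_eq = 0.7900 × 4.681 = 3.698 V
P_R_C = V² / R_C = (3.698)² / 33.0 = 0.4144 W

414 mW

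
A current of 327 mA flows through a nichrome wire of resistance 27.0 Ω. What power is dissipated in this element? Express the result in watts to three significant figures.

2.89 W

Current and resistance are given, so P = I²R is the direct form.
P = (0.3270 A)² × 27.0 Ω = 2.887 W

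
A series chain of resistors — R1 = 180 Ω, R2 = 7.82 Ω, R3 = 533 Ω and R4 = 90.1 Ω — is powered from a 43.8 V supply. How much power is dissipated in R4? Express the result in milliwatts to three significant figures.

263 mW

The current is common to all series resistors; compute it, then apply P = I²R for the target.
R_total = 180 + 7.82 + 533 + 90.1 = 810.9 Ω
I = V / R_total = 43.8 / 810.9 = 0.05401 A
P_R4 = I² × R4 = (0.05401)² × 90.1 = 0.2629 W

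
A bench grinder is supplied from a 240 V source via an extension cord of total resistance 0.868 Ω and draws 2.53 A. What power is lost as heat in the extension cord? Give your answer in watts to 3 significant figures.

Line loss is just I²R for the cable — we know both I and R_line directly.
The extension cord carries the full 2.53 A.
P_line = I² R_line = (2.530)² × 0.868 = 5.556 W

5.56 W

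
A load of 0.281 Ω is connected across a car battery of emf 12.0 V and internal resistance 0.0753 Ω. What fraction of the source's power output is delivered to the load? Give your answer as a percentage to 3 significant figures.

78.9 %

Both r and R carry the same current, so the power split is just the resistance split: η = R/(R+r).
η = R / (R + r) = 0.281 / (0.281 + 0.0753) = 0.7887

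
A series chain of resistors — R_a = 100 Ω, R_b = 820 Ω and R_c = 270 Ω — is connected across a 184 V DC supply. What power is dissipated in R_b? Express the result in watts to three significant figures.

19.6 W

The current is common to all series resistors; compute it, then apply P = I²R for the target.
R_total = 100 + 820 + 270 = 1190 Ω
I = V / R_total = 184 / 1190 = 0.1546 A
P_R_b = I² × R_b = (0.1546)² × 820 = 19.60 W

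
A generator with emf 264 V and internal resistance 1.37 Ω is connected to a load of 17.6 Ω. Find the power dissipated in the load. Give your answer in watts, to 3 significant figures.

3410 W

Load and internal resistance form a series loop — compute the loop current, then the load power via I²R.
I = ε / (r + R) = 264 / (1.37 + 17.6) = 13.92 A
P_load = I² R = (13.92)² × 17.6 = 3409 W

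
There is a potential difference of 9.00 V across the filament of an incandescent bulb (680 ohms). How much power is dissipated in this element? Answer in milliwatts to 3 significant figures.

119 mW

Voltage and resistance are given, so P = V²/R is the one-step route.
P = (9.00 V)² / 680 Ω = 0.1191 W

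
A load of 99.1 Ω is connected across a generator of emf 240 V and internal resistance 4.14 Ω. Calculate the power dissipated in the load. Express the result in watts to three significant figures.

Load and internal resistance form a series loop — compute the loop current, then the load power via I²R.
I = ε / (r + R) = 240 / (4.14 + 99.1) = 2.325 A
P_load = I² R = (2.325)² × 99.1 = 535.6 W

536 W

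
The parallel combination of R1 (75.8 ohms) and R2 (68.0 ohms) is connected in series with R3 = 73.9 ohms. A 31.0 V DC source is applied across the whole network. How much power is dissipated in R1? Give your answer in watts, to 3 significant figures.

1.35 W

Collapse the R1‖R2 pair into one equivalent R_p; then R_p and R3 form a series string.
R_p = (75.8×68.0)/(75.8+68.0) = 35.84 Ω
R_total = R_p + 73.9 = 35.84 + 73.9 = 109.7 Ω
I = V / R_total = 31.0 / 109.7 = 0.2825 A
Voltage across the parallel pair: V_p = I × R_p = 0.2825 × 35.84 = 10.13 V
R1 has V_p across it, so P = V_p²/R1.
P_R1 = (10.13)² / 75.8 = 1.352 W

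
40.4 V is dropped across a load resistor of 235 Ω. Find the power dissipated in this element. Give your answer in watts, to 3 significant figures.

V and R are stated; P = V²/R avoids computing the current.
P = (40.4 V)² / 235 Ω = 6.945 W

6.95 W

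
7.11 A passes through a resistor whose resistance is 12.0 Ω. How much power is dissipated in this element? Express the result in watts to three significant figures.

607 W

Current and resistance are given, so P = I²R is the direct form.
P = (7.110 A)² × 12.0 Ω = 606.6 W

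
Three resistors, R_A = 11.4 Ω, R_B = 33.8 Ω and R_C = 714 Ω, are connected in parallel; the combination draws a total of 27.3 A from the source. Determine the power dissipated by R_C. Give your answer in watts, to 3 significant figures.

74.1 W

We need the common branch voltage; get it from I_total × R_eq, then P = V²/R for the branch.
1/R_eq = 1/11.4 + 1/33.8 + 1/714 ⇒ R_eq = 8.424 Ω
V = I_total × R_eq = 27.30 × 8.424 = 230.0 V
P_R_C = V² / R_C = (230.0)² / 714 = 74.08 W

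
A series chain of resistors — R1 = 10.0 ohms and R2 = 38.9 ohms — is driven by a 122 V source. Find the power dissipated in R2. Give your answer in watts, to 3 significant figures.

Every series element carries the same I. Get I from the total resistance, then P = I² × R2.
R_total = 10.0 + 38.9 = 48.90 Ω
I = V / R_total = 122 / 48.90 = 2.495 A
P_R2 = I² × R2 = (2.495)² × 38.9 = 242.1 W

242 W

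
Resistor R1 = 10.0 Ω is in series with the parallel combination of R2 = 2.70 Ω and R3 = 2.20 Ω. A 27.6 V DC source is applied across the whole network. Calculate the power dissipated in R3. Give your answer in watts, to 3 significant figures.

First combine the parallel branches into one equivalent R_p, then R1 + R_p is a series pair.
R_p = (2.70×2.20)/(2.70+2.20) = 1.212 Ω
R_total = 10.0 + 1.212 = 11.21 Ω
I = V / R_total = 27.6 / 11.21 = 2.462 A
Voltage across the parallel pair: V_p = I × R_p = 2.462 × 1.212 = 2.984 V
R3 is across V_p, so use P = V²/R for that branch.
P_R3 = (2.984)² / 2.20 = 4.048 W

4.05 W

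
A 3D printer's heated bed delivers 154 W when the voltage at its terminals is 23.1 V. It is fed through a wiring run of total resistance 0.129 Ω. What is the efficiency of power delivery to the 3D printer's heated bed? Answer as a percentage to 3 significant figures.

96.4 %

I = P / V = 154 / 23.1 = 6.667 A through the wiring run.
P_line = I² R_line = (6.667)² × 0.129 = 5.733 W
P_source = P_load + P_line = 154.0 + 5.733 = 159.7 W
η = P_load / P_source = 154.0 / 159.7 = 0.9641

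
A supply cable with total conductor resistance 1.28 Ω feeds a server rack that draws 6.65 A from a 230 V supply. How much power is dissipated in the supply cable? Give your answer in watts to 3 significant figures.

Only the current and the line resistance are needed for the I²R loss.
The supply cable carries the full 6.65 A.
P_line = I² R_line = (6.650)² × 1.28 = 56.60 W

56.6 W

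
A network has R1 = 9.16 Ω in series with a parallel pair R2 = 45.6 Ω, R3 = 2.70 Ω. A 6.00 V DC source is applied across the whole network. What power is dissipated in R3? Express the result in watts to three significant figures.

0.632 W

Replace R2 and R3 with their parallel equivalent so the circuit becomes R1 in series with R_p.
R_p = (45.6×2.70)/(45.6+2.70) = 2.549 Ω
R_total = 9.16 + 2.549 = 11.71 Ω
I = V / R_total = 6.00 / 11.71 = 0.5124 A
Voltage across the parallel pair: V_p = I × R_p = 0.5124 × 2.549 = 1.306 V
R3 is across V_p, so use P = V²/R for that branch.
P_R3 = (1.306)² / 2.70 = 0.6319 W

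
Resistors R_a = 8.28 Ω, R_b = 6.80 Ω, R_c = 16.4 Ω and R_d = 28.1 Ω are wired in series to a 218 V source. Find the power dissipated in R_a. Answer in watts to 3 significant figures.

111 W

Every series element carries the same I. Get I from the total resistance, then P = I² × R_a.
R_total = 8.28 + 6.80 + 16.4 + 28.1 = 59.58 Ω
I = V / R_total = 218 / 59.58 = 3.659 A
P_R_a = I² × R_a = (3.659)² × 8.28 = 110.9 W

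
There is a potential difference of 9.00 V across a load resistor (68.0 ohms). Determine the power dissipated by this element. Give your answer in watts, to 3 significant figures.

1.19 W

V and R are stated; P = V²/R avoids computing the current.
P = (9.00 V)² / 68.0 Ω = 1.191 W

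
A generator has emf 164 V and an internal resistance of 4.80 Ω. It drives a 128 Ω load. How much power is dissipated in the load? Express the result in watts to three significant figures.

Load and internal resistance form a series loop — compute the loop current, then the load power via I²R.
I = ε / (r + R) = 164 / (4.80 + 128) = 1.235 A
P_load = I² R = (1.235)² × 128 = 195.2 W

195 W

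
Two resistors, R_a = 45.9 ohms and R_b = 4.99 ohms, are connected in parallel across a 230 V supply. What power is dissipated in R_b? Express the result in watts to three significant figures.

Every branch has 230 V across it, so for R_b the power is simply V²/R.
P_R_b = V² / R_b = (230)² / 4.99 Ω = 10600 W

10600 W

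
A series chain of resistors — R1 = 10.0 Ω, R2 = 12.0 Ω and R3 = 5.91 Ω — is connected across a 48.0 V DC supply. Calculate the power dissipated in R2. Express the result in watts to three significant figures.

35.5 W

Series elements share the same current, so find I first, then use P = I²R.
R_total = 10.0 + 12.0 + 5.91 = 27.91 Ω
I = V / R_total = 48.0 / 27.91 = 1.720 A
P_R2 = I² × R2 = (1.720)² × 12.0 = 35.49 W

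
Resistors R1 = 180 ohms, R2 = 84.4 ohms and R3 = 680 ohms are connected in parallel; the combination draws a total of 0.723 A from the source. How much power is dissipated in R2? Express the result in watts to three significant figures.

The branches share the same voltage, but only the total current is given — find V from the equivalent resistance first.
1/R_eq = 1/180 + 1/84.4 + 1/680 ⇒ R_eq = 52.98 Ω
V = I_total × R_eq = 0.7230 × 52.98 = 38.31 V
P_R2 = V² / R2 = (38.31)² / 84.4 = 17.39 W

17.4 W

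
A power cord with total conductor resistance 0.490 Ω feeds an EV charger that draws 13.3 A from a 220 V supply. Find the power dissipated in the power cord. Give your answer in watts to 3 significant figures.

86.7 W

The power cord is a series resistance carrying the load current; its dissipation is I²R_line.
The power cord carries the full 13.3 A.
P_line = I² R_line = (13.30)² × 0.490 = 86.68 W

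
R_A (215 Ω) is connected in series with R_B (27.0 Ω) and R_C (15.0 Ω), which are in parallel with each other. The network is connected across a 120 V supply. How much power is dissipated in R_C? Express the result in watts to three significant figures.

Collapse R_B‖R_C to a single equivalent, reducing the network to two series elements.
R_p = (27.0×15.0)/(27.0+15.0) = 9.643 Ω
R_total = 215 + 9.643 = 224.6 Ω
I = V / R_total = 120 / 224.6 = 0.5342 A
Voltage across the parallel pair: V_p = I × R_p = 0.5342 × 9.643 = 5.151 V
With V_p across R_C, its power is V_p²/R_C.
P_R_C = (5.151)² / 15.0 = 1.769 W

1.77 W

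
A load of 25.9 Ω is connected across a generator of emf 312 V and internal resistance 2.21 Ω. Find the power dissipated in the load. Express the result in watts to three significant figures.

Find the circuit current first, then P = I²R for the load (series elements share I).
I = ε / (r + R) = 312 / (2.21 + 25.9) = 11.10 A
P_load = I² R = (11.10)² × 25.9 = 3191 W

3190 W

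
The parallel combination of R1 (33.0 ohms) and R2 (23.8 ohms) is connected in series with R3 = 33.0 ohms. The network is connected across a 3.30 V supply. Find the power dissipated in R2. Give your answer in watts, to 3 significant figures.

Collapse the R1‖R2 pair into one equivalent R_p; then R_p and R3 form a series string.
R_p = (33.0×23.8)/(33.0+23.8) = 13.83 Ω
R_total = R_p + 33.0 = 13.83 + 33.0 = 46.83 Ω
I = V / R_total = 3.30 / 46.83 = 0.07047 A
Voltage across the parallel pair: V_p = I × R_p = 0.07047 × 13.83 = 0.9744 V
R2 has V_p across it, so P = V_p²/R2.
P_R2 = (0.9744)² / 23.8 = 0.03990 W

0.0399 W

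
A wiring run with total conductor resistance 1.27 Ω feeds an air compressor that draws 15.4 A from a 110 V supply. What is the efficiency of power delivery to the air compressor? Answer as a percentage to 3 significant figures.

82.2 %

The wiring run carries the full 15.4 A.
P_line = I² R_line = (15.40)² × 1.27 = 301.2 W
P_source = V I = 110 × 15.40 = 1694 W; P_load = 1393 W
η = P_load / P_source = 1393 / 1694 = 0.8222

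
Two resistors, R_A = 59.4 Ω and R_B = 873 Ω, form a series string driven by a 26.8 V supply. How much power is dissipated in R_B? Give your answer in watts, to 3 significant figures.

0.721 W

Series elements share the same current, so find I first, then use P = I²R.
R_total = 59.4 + 873 = 932.4 Ω
I = V / R_total = 26.8 / 932.4 = 0.02874 A
P_R_B = I² × R_B = (0.02874)² × 873 = 0.7212 W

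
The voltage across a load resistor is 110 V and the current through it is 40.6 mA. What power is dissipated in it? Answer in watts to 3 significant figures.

With V and I both given, power follows immediately from P = V I.
P = 110 V × 0.04060 A = 4.466 W

4.47 W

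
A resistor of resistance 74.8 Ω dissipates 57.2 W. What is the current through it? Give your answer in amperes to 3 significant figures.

Rearranging the power relation for the two known quantities gives I = √(P / R).
I = √(57.2 / 74.8) = 0.8745 A

0.874 A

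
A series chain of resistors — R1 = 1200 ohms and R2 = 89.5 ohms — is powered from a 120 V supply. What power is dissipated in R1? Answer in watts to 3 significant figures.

Series elements share the same current, so find I first, then use P = I²R.
R_total = 1200 + 89.5 = 1290 Ω
I = V / R_total = 120 / 1290 = 0.09306 A
P_R1 = I² × R1 = (0.09306)² × 1200 = 10.39 W

10.4 W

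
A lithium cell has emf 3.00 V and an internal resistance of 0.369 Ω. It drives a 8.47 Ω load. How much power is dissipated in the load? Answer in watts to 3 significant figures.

0.976 W

With r and R in series, I = ε/(r+R); the load dissipates I²R.
I = ε / (r + R) = 3.00 / (0.369 + 8.47) = 0.3394 A
P_load = I² R = (0.3394)² × 8.47 = 0.9757 W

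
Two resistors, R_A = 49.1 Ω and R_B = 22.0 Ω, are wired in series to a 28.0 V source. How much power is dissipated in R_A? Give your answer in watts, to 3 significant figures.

7.61 W

Since the resistors are in series they all carry the loop current I = V/R_total; the power in any one is I²R.
R_total = 49.1 + 22.0 = 71.10 Ω
I = V / R_total = 28.0 / 71.10 = 0.3938 A
P_R_A = I² × R_A = (0.3938)² × 49.1 = 7.615 W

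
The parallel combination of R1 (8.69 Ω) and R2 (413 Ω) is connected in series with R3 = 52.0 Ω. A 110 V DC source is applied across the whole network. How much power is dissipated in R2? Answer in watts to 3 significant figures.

Combine R1 and R2 into their parallel equivalent first, reducing the network to two series resistors.
R_p = (8.69×413)/(8.69+413) = 8.511 Ω
R_total = R_p + 52.0 = 8.511 + 52.0 = 60.51 Ω
I = V / R_total = 110 / 60.51 = 1.818 A
Voltage across the parallel pair: V_p = I × R_p = 1.818 × 8.511 = 15.47 V
R2 sits across V_p; its power is V_p²/R.
P_R2 = (15.47)² / 413 = 0.5796 W

0.580 W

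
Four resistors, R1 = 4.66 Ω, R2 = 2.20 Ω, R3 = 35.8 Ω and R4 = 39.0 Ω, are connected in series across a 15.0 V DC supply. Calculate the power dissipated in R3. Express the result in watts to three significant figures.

1.21 W

In a series string the same current flows through every resistor — find that current, then P = I²R for the one we want.
R_total = 4.66 + 2.20 + 35.8 + 39.0 = 81.66 Ω
I = V / R_total = 15.0 / 81.66 = 0.1837 A
P_R3 = I² × R3 = (0.1837)² × 35.8 = 1.208 W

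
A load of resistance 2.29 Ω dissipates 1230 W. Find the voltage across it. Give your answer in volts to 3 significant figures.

53.1 V

Inverting the appropriate power form: V = √(P R).
V = √(1230 × 2.29) = 53.07 V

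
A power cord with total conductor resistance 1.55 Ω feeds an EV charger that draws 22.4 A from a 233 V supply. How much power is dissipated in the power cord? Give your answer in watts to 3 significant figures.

778 W

Only the current and the line resistance are needed for the I²R loss.
The power cord carries the full 22.4 A.
P_line = I² R_line = (22.40)² × 1.55 = 777.7 W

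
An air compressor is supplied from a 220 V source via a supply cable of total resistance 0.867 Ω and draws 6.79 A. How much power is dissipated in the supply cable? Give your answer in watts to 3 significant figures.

40.0 W

The supply cable and load are in series, so the same current flows in both; the loss is I²R_line.
The supply cable carries the full 6.79 A.
P_line = I² R_line = (6.790)² × 0.867 = 39.97 W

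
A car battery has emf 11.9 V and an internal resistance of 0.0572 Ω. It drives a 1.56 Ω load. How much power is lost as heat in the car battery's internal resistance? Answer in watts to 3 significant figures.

3.10 W

Internal loss is I²r, with I set by the total series resistance r+R.
I = ε / (r + R) = 11.9 / (0.0572 + 1.56) = 7.358 A
P_int = I² r = (7.358)² × 0.0572 = 3.097 W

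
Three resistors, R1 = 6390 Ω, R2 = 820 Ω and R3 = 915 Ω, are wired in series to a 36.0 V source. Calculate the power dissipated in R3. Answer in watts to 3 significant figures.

0.0180 W

In a series string the same current flows through every resistor — find that current, then P = I²R for the one we want.
R_total = 6390 + 820 + 915 = 8125 Ω
I = V / R_total = 36.0 / 8125 = 0.004431 A
P_R3 = I² × R3 = (0.004431)² × 915 = 0.01796 W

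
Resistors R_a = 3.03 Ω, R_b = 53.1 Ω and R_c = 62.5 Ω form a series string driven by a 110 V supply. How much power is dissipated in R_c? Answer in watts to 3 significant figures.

53.7 W

Every series element carries the same I. Get I from the total resistance, then P = I² × R_c.
R_total = 3.03 + 53.1 + 62.5 = 118.6 Ω
I = V / R_total = 110 / 118.6 = 0.9273 A
P_R_c = I² × R_c = (0.9273)² × 62.5 = 53.74 W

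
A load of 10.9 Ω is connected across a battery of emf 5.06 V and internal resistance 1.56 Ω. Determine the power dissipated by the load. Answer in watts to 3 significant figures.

With r and R in series, I = ε/(r+R); the load dissipates I²R.
I = ε / (r + R) = 5.06 / (1.56 + 10.9) = 0.4061 A
P_load = I² R = (0.4061)² × 10.9 = 1.798 W

1.80 W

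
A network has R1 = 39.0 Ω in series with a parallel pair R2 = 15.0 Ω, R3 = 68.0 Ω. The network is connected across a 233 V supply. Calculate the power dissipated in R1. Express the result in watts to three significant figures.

Reduce the parallel pair to R_p first; the network is then a simple series string.
R_p = (15.0×68.0)/(15.0+68.0) = 12.29 Ω
R_total = 39.0 + 12.29 = 51.29 Ω
I = V / R_total = 233 / 51.29 = 4.543 A
All the current flows through R1; use P = I²R.
P_R1 = (4.543)² × 39.0 = 804.9 W

805 W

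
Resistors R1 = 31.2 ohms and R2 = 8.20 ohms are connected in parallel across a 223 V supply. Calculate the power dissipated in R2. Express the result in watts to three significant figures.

R2 sits directly across the source, so P = V²/R with V = 223 V.
P_R2 = V² / R2 = (223)² / 8.20 Ω = 6065 W

6060 W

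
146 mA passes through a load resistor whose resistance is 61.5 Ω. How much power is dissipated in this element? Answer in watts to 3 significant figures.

With I and R stated, P = I²R applies in one step.
P = (0.1460 A)² × 61.5 Ω = 1.311 W

1.31 W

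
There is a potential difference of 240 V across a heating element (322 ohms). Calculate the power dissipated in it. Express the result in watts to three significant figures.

Voltage and resistance are given, so P = V²/R is the one-step route.
P = (240 V)² / 322 Ω = 178.9 W

179 W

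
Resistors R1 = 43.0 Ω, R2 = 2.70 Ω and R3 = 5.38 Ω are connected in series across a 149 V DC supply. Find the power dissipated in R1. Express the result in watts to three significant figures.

366 W

Series elements share the same current, so find I first, then use P = I²R.
R_total = 43.0 + 2.70 + 5.38 = 51.08 Ω
I = V / R_total = 149 / 51.08 = 2.917 A
P_R1 = I² × R1 = (2.917)² × 43.0 = 365.9 W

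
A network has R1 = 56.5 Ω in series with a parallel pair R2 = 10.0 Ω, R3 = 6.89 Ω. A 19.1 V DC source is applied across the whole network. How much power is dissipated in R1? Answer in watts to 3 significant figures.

Replace R2 and R3 with their parallel equivalent so the circuit becomes R1 in series with R_p.
R_p = (10.0×6.89)/(10.0+6.89) = 4.079 Ω
R_total = 56.5 + 4.079 = 60.58 Ω
I = V / R_total = 19.1 / 60.58 = 0.3153 A
R1 is in the main series path, so its power is I²R1.
P_R1 = (0.3153)² × 56.5 = 5.617 W

5.62 W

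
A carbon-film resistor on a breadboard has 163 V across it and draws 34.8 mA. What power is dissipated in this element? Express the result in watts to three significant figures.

5.67 W

Both the voltage across and the current through the element are known, so P = V I applies directly.
P = 163 V × 0.03480 A = 5.672 W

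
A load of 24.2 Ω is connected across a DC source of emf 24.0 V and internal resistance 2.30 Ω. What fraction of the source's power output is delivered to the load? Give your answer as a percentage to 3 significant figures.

The source delivers εI, of which I²R reaches the load and I²r is lost; since I is common, η = R/(R+r).
η = R / (R + r) = 24.2 / (24.2 + 2.30) = 0.9132

91.3 %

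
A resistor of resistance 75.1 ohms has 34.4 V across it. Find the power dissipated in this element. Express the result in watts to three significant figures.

We know the drop across the element and its resistance — P = V²/R, one step.
P = (34.4 V)² / 75.1 Ω = 15.76 W

15.8 W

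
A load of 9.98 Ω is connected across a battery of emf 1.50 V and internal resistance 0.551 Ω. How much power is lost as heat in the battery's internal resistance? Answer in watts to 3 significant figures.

0.0112 W

r is in series with the load, so it carries the full circuit current — the loss in it is I²r.
I = ε / (r + R) = 1.50 / (0.551 + 9.98) = 0.1424 A
P_int = I² r = (0.1424)² × 0.551 = 0.01118 W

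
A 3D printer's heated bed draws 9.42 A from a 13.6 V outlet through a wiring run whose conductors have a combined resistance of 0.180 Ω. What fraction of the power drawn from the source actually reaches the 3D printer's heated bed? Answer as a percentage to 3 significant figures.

87.5 %

The wiring run carries the full 9.42 A.
P_line = I² R_line = (9.420)² × 0.180 = 15.97 W
P_source = V I = 13.6 × 9.420 = 128.1 W; P_load = 112.1 W
η = P_load / P_source = 112.1 / 128.1 = 0.8753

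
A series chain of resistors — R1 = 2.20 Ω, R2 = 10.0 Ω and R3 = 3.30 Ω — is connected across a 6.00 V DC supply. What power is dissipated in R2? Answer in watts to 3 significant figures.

1.50 W

In a series string the same current flows through every resistor — find that current, then P = I²R for the one we want.
R_total = 2.20 + 10.0 + 3.30 = 15.50 Ω
I = V / R_total = 6.00 / 15.50 = 0.3871 A
P_R2 = I² × R2 = (0.3871)² × 10.0 = 1.498 W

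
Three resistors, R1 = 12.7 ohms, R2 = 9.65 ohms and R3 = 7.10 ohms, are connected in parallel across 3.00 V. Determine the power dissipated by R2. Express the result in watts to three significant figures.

Each parallel branch sees the full supply voltage, so P = V²/R applies directly to the target branch.
P_R2 = V² / R2 = (3.00)² / 9.65 Ω = 0.9326 W

0.933 W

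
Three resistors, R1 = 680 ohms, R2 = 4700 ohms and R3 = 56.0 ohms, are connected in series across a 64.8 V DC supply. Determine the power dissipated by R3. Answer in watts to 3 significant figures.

0.00796 W

Every series element carries the same I. Get I from the total resistance, then P = I² × R3.
R_total = 680 + 4700 + 56.0 = 5436 Ω
I = V / R_total = 64.8 / 5436 = 0.01192 A
P_R3 = I² × R3 = (0.01192)² × 56.0 = 0.007958 W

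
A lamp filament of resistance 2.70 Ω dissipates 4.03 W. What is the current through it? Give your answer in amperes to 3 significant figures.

From P = V I = I²R = V²/R, with the two given quantities we get I = √(P / R).
I = √(4.03 / 2.70) = 1.222 A

1.22 A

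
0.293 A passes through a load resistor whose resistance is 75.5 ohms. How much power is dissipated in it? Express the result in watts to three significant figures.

The current through and the resistance of the element are both given; use P = I²R.
P = (0.2930 A)² × 75.5 Ω = 6.482 W

6.48 W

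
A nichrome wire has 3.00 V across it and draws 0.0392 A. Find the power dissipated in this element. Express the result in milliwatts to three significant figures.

Since both terminal voltage and current are stated, P = V I gives the power in one step.
P = 3.00 V × 0.03920 A = 0.1176 W

118 mW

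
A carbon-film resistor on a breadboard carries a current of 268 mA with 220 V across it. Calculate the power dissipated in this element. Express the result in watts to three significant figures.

59.0 W

With V and I both given, power follows immediately from P = V I.
P = 220 V × 0.2680 A = 58.96 W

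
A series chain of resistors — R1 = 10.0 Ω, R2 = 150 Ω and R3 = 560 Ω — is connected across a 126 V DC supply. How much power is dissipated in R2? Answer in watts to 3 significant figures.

Since the resistors are in series they all carry the loop current I = V/R_total; the power in any one is I²R.
R_total = 10.0 + 150 + 560 = 720.0 Ω
I = V / R_total = 126 / 720.0 = 0.1750 A
P_R2 = I² × R2 = (0.1750)² × 150 = 4.594 W

4.59 W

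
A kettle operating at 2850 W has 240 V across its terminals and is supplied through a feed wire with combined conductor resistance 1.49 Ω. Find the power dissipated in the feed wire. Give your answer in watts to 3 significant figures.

210 W

The feed wire and load are in series, so the same current flows in both; the loss is I²R_line.
I = P / V = 2850 / 240 = 11.88 A through the feed wire.
P_line = I² R_line = (11.88)² × 1.49 = 210.1 W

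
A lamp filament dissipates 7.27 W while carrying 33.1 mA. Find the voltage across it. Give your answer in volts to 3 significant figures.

Rearranging the power relation for the two known quantities gives V = P / I.
V = 7.27 / 0.03310 = 219.6 V

220 V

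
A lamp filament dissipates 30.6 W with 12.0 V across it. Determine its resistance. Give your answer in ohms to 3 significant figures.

4.71 Ω

From P = V I = I²R = V²/R, with the two given quantities we get R = V² / P.
R = (12.0)² / 30.6 = 4.706 Ω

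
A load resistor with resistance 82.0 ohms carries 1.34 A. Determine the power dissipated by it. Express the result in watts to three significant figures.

With I and R stated, P = I²R applies in one step.
P = (1.340 A)² × 82.0 Ω = 147.2 W

147 W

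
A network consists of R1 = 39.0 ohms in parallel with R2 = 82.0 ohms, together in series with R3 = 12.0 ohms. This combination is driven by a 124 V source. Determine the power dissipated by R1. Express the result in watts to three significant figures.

186 W

First find R_p for the parallel pair, then treat R_p + R3 as a series loop.
R_p = (39.0×82.0)/(39.0+82.0) = 26.43 Ω
R_total = R_p + 12.0 = 26.43 + 12.0 = 38.43 Ω
I = V / R_total = 124 / 38.43 = 3.227 A
Voltage across the parallel pair: V_p = I × R_p = 3.227 × 26.43 = 85.28 V
R1 sits across V_p; its power is V_p²/R.
P_R1 = (85.28)² / 39.0 = 186.5 W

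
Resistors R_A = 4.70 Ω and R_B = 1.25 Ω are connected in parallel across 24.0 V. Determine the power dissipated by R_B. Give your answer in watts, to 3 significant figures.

461 W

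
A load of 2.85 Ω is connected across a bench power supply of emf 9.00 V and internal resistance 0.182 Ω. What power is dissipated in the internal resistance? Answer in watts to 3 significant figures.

1.60 W

The internal resistance carries the same current as the load; P_int = I²r.
I = ε / (r + R) = 9.00 / (0.182 + 2.85) = 2.968 A
P_int = I² r = (2.968)² × 0.182 = 1.604 W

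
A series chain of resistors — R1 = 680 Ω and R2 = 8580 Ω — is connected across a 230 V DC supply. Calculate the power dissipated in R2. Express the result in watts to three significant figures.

Every series element carries the same I. Get I from the total resistance, then P = I² × R2.
R_total = 680 + 8580 = 9260 Ω
I = V / R_total = 230 / 9260 = 0.02484 A
P_R2 = I² × R2 = (0.02484)² × 8580 = 5.293 W

5.29 W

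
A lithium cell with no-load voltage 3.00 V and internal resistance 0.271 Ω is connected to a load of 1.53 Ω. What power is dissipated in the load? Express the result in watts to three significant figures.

4.25 W

Load and internal resistance form a series loop — compute the loop current, then the load power via I²R.
I = ε / (r + R) = 3.00 / (0.271 + 1.53) = 1.666 A
P_load = I² R = (1.666)² × 1.53 = 4.245 W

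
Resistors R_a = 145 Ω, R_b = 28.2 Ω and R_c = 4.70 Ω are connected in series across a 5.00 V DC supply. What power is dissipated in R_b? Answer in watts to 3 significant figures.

0.0223 W

Series elements share the same current, so find I first, then use P = I²R.
R_total = 145 + 28.2 + 4.70 = 177.9 Ω
I = V / R_total = 5.00 / 177.9 = 0.02811 A
P_R_b = I² × R_b = (0.02811)² × 28.2 = 0.02228 W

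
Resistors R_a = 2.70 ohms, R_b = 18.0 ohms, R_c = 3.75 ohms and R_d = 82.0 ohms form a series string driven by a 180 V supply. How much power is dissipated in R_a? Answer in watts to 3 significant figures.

In a series string the same current flows through every resistor — find that current, then P = I²R for the one we want.
R_total = 2.70 + 18.0 + 3.75 + 82.0 = 106.5 Ω
I = V / R_total = 180 / 106.5 = 1.691 A
P_R_a = I² × R_a = (1.691)² × 2.70 = 7.720 W

7.72 W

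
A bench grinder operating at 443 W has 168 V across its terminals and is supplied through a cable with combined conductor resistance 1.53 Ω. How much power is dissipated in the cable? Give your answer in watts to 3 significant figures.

10.6 W

Line loss is just I²R for the cable — we know both I and R_line directly.
I = P / V = 443 / 168 = 2.637 A through the cable.
P_line = I² R_line = (2.637)² × 1.53 = 10.64 W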